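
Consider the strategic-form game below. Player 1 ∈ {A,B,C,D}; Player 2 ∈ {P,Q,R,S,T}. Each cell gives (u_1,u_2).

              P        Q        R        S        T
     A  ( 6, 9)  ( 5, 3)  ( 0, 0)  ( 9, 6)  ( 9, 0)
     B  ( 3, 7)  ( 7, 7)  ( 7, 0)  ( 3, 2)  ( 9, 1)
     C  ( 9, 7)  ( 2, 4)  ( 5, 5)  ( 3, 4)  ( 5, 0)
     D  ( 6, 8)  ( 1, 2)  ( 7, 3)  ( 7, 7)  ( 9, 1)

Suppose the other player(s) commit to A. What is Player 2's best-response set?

P2 best: {P}

u_2(P vs A) = 9
u_2(Q vs A) = 3
u_2(R vs A) = 0
u_2(S vs A) = 6
u_2(T vs A) = 0
max payoff 9 at {P}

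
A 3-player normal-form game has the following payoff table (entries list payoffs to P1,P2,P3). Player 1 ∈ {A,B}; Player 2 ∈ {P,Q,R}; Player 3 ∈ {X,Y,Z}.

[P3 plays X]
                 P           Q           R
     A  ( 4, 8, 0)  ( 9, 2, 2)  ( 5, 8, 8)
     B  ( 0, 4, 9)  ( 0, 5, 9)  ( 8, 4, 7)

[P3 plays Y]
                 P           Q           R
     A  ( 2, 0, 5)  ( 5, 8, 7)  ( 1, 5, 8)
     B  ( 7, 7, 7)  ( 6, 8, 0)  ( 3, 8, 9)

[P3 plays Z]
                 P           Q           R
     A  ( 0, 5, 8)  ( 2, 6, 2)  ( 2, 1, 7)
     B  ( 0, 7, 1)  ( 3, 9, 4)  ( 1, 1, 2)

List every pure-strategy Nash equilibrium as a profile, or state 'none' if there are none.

Nash profiles: (B,R,Y)

(A,P,X): not NE [P3→Z gives 8>0]
(A,P,Y): not NE [P1→B gives 7>2; P2→Q gives 8>0; P3→Z gives 8>5]
(A,P,Z): not NE [P2→Q gives 6>5]
(A,Q,X): not NE [P2→R gives 8>2; P3→Y gives 7>2]
(A,Q,Y): not NE [P1→B gives 6>5]
(A,Q,Z): not NE [P1→B gives 3>2; P3→Y gives 7>2]
(A,R,X): not NE [P1→B gives 8>5]
(A,R,Y): not NE [P1→B gives 3>1; P2→Q gives 8>5]
(A,R,Z): not NE [P2→Q gives 6>1; P3→Y gives 8>7]
(B,P,X): not NE [P1→A gives 4>0; P2→Q gives 5>4]
(B,P,Y): not NE [P2→R gives 8>7; P3→X gives 9>7]
(B,P,Z): not NE [P2→Q gives 9>7; P3→X gives 9>1]
(B,Q,X): not NE [P1→A gives 9>0]
(B,Q,Y): not NE [P3→X gives 9>0]
(B,Q,Z): not NE [P3→X gives 9>4]
(B,R,X): not NE [P2→Q gives 5>4; P3→Y gives 9>7]
(B,R,Y): NE
(B,R,Z): not NE [P1→A gives 2>1; P2→Q gives 9>1; P3→Y gives 9>2]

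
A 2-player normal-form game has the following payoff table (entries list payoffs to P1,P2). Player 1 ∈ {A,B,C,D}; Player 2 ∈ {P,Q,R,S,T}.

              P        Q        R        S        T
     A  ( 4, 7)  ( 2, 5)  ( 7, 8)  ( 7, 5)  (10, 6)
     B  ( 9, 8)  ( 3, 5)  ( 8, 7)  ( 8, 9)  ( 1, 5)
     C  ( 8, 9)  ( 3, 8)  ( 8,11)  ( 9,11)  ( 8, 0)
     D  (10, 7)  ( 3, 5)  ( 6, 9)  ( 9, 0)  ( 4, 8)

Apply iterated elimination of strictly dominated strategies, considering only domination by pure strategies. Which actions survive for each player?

Survivors P1:{B,C,D} P2:{P,R,S}

P2 drop Q (P beats it: A:7>5 B:8>5 C:9>8 D:7>5)
P2 drop T (R beats it: A:8>6 B:7>5 C:11>0 D:9>8)
P1 drop A (B beats it: P:9>4 R:8>7 S:8>7)
P1→{B,C,D} P2→{P,R,S}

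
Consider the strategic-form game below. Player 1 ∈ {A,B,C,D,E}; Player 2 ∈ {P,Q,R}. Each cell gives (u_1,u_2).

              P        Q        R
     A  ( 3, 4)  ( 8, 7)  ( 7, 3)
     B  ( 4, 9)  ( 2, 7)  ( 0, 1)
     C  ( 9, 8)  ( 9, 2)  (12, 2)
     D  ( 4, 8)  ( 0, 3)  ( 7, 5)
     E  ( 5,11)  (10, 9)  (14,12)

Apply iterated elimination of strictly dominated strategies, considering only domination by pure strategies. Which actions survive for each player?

P1 drop A (C beats it: P:9>3 Q:9>8 R:12>7)
P1 drop B (C beats it: P:9>4 Q:9>2 R:12>0)
P1 drop D (C beats it: P:9>4 Q:9>0 R:12>7)
P2 drop Q (P beats it: C:8>2 E:11>9)
P1→{C,E} P2→{P,R}

IESDS → P1:{C,E} P2:{P,R}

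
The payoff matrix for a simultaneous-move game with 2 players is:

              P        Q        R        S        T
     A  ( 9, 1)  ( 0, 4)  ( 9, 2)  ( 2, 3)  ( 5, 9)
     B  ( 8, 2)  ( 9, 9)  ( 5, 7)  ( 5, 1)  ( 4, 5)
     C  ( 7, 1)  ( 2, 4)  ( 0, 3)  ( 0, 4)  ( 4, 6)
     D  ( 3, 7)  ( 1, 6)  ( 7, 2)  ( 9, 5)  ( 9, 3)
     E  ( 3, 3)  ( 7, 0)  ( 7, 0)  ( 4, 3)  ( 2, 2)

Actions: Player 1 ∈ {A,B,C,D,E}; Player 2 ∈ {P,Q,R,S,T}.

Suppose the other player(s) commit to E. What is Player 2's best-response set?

u_2(P vs E) = 3
u_2(Q vs E) = 0
u_2(R vs E) = 0
u_2(S vs E) = 3
u_2(T vs E) = 2
max payoff 3 at {P,S}

BR_2 = {P,S}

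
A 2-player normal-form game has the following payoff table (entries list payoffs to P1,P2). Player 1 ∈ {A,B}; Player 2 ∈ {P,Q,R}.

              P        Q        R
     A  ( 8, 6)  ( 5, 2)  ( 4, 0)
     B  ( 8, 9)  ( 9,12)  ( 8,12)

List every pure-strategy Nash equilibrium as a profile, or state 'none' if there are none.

(A,P): NE
(A,Q): not NE [P1→B gives 9>5; P2→P gives 6>2]
(A,R): not NE [P1→B gives 8>4; P2→P gives 6>0]
(B,P): not NE [P2→R gives 12>9]
(B,Q): NE
(B,R): NE

NE set: (A,P), (B,Q), (B,R)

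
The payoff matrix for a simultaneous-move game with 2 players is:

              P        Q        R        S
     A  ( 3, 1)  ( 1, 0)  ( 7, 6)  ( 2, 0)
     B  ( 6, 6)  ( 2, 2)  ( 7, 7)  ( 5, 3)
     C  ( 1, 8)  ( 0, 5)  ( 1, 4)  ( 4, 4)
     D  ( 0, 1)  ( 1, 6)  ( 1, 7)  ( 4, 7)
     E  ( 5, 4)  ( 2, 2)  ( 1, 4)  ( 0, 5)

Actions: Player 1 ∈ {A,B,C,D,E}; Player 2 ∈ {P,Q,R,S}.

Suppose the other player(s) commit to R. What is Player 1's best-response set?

u_1(A vs R) = 7
u_1(B vs R) = 7
u_1(C vs R) = 1
u_1(D vs R) = 1
u_1(E vs R) = 1
max payoff 7 at {A,B}

argmax u_1 = {A,B}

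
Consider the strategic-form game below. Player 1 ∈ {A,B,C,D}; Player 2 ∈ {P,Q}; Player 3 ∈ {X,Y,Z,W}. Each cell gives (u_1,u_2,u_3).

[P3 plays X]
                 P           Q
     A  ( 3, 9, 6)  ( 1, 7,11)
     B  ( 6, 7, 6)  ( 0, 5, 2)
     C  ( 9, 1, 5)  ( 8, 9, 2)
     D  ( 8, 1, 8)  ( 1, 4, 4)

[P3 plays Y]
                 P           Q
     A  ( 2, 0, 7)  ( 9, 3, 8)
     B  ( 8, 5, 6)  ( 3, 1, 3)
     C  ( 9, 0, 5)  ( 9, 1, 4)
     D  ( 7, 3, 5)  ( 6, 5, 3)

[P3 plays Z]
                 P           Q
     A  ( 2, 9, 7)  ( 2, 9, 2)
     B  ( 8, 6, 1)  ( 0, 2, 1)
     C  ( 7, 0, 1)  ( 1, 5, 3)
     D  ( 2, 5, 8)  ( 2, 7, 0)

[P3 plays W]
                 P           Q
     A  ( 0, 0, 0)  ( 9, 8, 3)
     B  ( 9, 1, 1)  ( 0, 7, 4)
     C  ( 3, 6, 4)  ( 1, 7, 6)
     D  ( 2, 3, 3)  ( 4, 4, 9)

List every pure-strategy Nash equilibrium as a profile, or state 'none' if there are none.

PSNE: ∅

(A,P,X): not NE [P1→C gives 9>3; P3→Z gives 7>6]
(A,P,Y): not NE [P1→C gives 9>2; P2→Q gives 3>0]
(A,P,Z): not NE [P1→B gives 8>2]
(A,P,W): not NE [P1→B gives 9>0; P2→Q gives 8>0; P3→Z gives 7>0]
(A,Q,X): not NE [P1→C gives 8>1; P2→P gives 9>7]
(A,Q,Y): not NE [P3→X gives 11>8]
(A,Q,Z): not NE [P3→X gives 11>2]
(A,Q,W): not NE [P3→X gives 11>3]
(B,P,X): not NE [P1→C gives 9>6]
(B,P,Y): not NE [P1→C gives 9>8]
(B,P,Z): not NE [P3→Y gives 6>1]
(B,P,W): not NE [P2→Q gives 7>1; P3→Y gives 6>1]
(B,Q,X): not NE [P1→C gives 8>0; P2→P gives 7>5; P3→W gives 4>2]
(B,Q,Y): not NE [P1→C gives 9>3; P2→P gives 5>1; P3→W gives 4>3]
(B,Q,Z): not NE [P1→D gives 2>0; P2→P gives 6>2; P3→W gives 4>1]
(B,Q,W): not NE [P1→A gives 9>0]
(C,P,X): not NE [P2→Q gives 9>1]
(C,P,Y): not NE [P2→Q gives 1>0]
(C,P,Z): not NE [P1→B gives 8>7; P2→Q gives 5>0; P3→Y gives 5>1]
(C,P,W): not NE [P1→B gives 9>3; P2→Q gives 7>6; P3→Y gives 5>4]
(C,Q,X): not NE [P3→W gives 6>2]
(C,Q,Y): not NE [P3→W gives 6>4]
(C,Q,Z): not NE [P1→D gives 2>1; P3→W gives 6>3]
(C,Q,W): not NE [P1→A gives 9>1]
(D,P,X): not NE [P1→C gives 9>8; P2→Q gives 4>1]
(D,P,Y): not NE [P1→C gives 9>7; P2→Q gives 5>3; P3→Z gives 8>5]
(D,P,Z): not NE [P1→B gives 8>2; P2→Q gives 7>5]
(D,P,W): not NE [P1→B gives 9>2; P2→Q gives 4>3; P3→Z gives 8>3]
(D,Q,X): not NE [P1→C gives 8>1; P3→W gives 9>4]
(D,Q,Y): not NE [P1→C gives 9>6; P3→W gives 9>3]
(D,Q,Z): not NE [P3→W gives 9>0]
(D,Q,W): not NE [P1→A gives 9>4]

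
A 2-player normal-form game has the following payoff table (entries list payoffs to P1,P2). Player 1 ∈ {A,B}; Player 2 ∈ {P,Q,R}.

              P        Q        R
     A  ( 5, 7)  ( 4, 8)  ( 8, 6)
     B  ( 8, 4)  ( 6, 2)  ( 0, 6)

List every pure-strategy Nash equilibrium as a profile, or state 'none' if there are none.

(A,P): not NE [P1→B gives 8>5; P2→Q gives 8>7]
(A,Q): not NE [P1→B gives 6>4]
(A,R): not NE [P2→Q gives 8>6]
(B,P): not NE [P2→R gives 6>4]
(B,Q): not NE [P2→R gives 6>2]
(B,R): not NE [P1→A gives 8>0]

No pure NE.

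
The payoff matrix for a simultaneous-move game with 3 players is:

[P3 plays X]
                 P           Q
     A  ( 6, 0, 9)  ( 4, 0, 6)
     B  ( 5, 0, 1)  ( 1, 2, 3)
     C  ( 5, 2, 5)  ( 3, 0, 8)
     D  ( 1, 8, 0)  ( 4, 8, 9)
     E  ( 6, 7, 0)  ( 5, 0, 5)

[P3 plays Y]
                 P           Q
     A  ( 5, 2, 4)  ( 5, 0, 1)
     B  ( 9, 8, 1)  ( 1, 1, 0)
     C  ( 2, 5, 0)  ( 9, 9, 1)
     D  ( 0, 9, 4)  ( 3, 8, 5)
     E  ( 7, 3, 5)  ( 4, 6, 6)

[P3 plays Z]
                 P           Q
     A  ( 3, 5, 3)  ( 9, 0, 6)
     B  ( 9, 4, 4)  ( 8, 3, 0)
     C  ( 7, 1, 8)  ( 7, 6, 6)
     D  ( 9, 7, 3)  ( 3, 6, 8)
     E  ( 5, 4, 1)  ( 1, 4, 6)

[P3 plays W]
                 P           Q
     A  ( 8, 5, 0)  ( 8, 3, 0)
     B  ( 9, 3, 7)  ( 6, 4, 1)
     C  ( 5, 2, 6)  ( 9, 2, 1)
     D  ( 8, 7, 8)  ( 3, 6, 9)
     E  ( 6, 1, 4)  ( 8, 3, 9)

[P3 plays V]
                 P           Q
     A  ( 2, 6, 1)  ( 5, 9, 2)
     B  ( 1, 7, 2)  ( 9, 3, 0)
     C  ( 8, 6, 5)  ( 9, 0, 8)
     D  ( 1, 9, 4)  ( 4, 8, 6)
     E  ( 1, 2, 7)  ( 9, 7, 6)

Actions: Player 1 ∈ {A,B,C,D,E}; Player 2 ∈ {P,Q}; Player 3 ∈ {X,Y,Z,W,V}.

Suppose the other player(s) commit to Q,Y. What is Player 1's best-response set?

u_1(A vs Q,Y) = 5
u_1(B vs Q,Y) = 1
u_1(C vs Q,Y) = 9
u_1(D vs Q,Y) = 3
u_1(E vs Q,Y) = 4
max payoff 9 at {C}

P1 best: {C}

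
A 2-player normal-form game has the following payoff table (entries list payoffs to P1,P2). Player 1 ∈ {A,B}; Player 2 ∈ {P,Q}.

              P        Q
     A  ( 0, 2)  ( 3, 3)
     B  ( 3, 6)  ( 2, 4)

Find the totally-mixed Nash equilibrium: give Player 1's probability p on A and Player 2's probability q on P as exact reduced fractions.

P1 indiff ⇒ q·0+(1-q)·3 = q·3+(1-q)·2 ⇒ q(-3) = (1-q)(-1) ⇒ q = 1/4
P2 indiff ⇒ p·2+(1-p)·6 = p·3+(1-p)·4 ⇒ p(-1) = (1-p)(-2) ⇒ p = 2/3

P1 mixes 2/3 on A; P2 mixes 1/4 on P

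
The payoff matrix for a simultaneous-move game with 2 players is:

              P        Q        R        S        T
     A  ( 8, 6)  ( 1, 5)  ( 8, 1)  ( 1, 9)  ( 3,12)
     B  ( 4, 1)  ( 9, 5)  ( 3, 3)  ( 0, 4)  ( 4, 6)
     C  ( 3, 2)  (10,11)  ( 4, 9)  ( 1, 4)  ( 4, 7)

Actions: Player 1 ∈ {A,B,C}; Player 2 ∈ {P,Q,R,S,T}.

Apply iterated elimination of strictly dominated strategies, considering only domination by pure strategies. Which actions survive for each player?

Survivors P1:{B,C} P2:{Q,T}

P2 drop P (S beats it: A:9>6 B:4>1 C:4>2)
P2 drop R (Q beats it: A:5>1 B:5>3 C:11>9)
P2 drop S (T beats it: A:12>9 B:6>4 C:7>4)
P1 drop A (B beats it: Q:9>1 T:4>3)
P1→{B,C} P2→{Q,T}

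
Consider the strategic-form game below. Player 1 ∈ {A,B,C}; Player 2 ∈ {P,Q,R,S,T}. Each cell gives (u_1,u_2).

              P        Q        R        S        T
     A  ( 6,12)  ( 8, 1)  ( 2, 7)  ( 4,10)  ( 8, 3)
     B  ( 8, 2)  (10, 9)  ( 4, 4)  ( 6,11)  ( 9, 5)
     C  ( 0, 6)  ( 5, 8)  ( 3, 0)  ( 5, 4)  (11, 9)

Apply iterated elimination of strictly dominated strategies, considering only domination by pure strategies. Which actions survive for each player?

P1 drop A (B beats it: P:8>6 Q:10>8 R:4>2 S:6>4 T:9>8)
P2 drop P (Q beats it: B:9>2 C:8>6)
P2 drop R (Q beats it: B:9>4 C:8>0)
P1→{B,C} P2→{Q,S,T}

Survivors P1:{B,C} P2:{Q,S,T}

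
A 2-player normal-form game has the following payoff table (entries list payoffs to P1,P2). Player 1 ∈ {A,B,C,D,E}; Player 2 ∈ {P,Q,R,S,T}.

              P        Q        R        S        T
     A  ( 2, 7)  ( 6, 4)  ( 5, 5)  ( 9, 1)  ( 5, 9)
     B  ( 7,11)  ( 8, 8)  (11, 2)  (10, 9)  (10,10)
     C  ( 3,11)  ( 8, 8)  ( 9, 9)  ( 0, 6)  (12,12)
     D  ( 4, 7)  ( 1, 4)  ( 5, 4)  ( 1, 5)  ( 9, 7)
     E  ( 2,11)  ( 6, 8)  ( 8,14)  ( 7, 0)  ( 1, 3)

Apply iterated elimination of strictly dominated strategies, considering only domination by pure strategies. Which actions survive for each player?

P1 drop A (B beats it: P:7>2 Q:8>6 R:11>5 S:10>9 T:10>5)
P1 drop D (B beats it: P:7>4 Q:8>1 R:11>5 S:10>1 T:10>9)
P1 drop E (B beats it: P:7>2 Q:8>6 R:11>8 S:10>7 T:10>1)
P2 drop Q (P beats it: B:11>8 C:11>8)
P2 drop R (P beats it: B:11>2 C:11>9)
P2 drop S (P beats it: B:11>9 C:11>6)
P1→{B,C} P2→{P,T}

Survivors P1:{B,C} P2:{P,T}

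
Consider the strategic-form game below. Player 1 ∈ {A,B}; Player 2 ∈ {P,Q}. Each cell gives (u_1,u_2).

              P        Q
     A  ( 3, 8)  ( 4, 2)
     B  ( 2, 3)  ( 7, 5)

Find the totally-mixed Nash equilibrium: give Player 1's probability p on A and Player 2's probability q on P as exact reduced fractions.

P1 indiff ⇒ q·3+(1-q)·4 = q·2+(1-q)·7 ⇒ q(1) = (1-q)(3) ⇒ q = 3/4
P2 indiff ⇒ p·8+(1-p)·3 = p·2+(1-p)·5 ⇒ p(6) = (1-p)(2) ⇒ p = 1/4

p=1/4, q=3/4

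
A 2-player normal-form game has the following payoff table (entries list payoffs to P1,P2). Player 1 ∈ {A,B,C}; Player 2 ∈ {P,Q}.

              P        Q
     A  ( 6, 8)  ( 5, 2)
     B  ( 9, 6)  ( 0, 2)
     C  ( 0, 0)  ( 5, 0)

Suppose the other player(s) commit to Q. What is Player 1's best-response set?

P1 best: {A,C}

u_1(A vs Q) = 5
u_1(B vs Q) = 0
u_1(C vs Q) = 5
max payoff 5 at {A,C}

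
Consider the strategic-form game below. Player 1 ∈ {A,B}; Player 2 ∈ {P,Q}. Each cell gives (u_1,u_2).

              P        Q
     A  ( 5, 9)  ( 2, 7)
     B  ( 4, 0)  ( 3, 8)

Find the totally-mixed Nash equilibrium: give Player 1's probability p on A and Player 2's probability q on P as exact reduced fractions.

P1 indiff ⇒ q·5+(1-q)·2 = q·4+(1-q)·3 ⇒ q(1) = (1-q)(1) ⇒ q = 1/2
P2 indiff ⇒ p·9+(1-p)·0 = p·7+(1-p)·8 ⇒ p(2) = (1-p)(8) ⇒ p = 4/5

P1 mixes 4/5 on A; P2 mixes 1/2 on P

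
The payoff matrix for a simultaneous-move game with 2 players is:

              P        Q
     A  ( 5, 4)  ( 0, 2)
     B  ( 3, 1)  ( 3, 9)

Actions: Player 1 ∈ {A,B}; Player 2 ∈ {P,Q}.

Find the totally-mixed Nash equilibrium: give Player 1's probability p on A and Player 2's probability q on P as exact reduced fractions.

(p,q) = (4/5, 3/5)

P1 indiff ⇒ q·5+(1-q)·0 = q·3+(1-q)·3 ⇒ q(2) = (1-q)(3) ⇒ q = 3/5
P2 indiff ⇒ p·4+(1-p)·1 = p·2+(1-p)·9 ⇒ p(2) = (1-p)(8) ⇒ p = 4/5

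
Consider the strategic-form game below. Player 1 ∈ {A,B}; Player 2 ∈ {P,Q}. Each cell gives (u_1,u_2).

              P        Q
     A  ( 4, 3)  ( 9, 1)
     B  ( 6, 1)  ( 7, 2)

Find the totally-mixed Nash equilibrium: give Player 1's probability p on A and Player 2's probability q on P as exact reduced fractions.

P1 indiff ⇒ q·4+(1-q)·9 = q·6+(1-q)·7 ⇒ q(-2) = (1-q)(-2) ⇒ q = 1/2
P2 indiff ⇒ p·3+(1-p)·1 = p·1+(1-p)·2 ⇒ p(2) = (1-p)(1) ⇒ p = 1/3

P1 mixes 1/3 on A; P2 mixes 1/2 on P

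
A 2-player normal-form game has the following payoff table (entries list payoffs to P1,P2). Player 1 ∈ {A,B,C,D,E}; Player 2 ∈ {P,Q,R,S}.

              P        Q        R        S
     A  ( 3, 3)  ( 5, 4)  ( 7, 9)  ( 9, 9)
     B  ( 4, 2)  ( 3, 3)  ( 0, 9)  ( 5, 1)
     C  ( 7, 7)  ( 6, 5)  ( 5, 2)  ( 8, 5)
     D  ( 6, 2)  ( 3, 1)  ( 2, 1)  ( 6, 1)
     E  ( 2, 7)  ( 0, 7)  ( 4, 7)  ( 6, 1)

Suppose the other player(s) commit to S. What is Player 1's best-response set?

u_1(A vs S) = 9
u_1(B vs S) = 5
u_1(C vs S) = 8
u_1(D vs S) = 6
u_1(E vs S) = 6
max payoff 9 at {A}

BR_1 = {A}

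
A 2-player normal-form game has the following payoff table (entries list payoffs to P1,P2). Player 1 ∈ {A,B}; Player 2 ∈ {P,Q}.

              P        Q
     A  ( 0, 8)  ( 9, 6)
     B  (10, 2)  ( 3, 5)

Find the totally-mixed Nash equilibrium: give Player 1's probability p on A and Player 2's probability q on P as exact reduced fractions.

p=3/5, q=3/8

P1 indiff ⇒ q·0+(1-q)·9 = q·10+(1-q)·3 ⇒ q(-10) = (1-q)(-6) ⇒ q = 3/8
P2 indiff ⇒ p·8+(1-p)·2 = p·6+(1-p)·5 ⇒ p(2) = (1-p)(3) ⇒ p = 3/5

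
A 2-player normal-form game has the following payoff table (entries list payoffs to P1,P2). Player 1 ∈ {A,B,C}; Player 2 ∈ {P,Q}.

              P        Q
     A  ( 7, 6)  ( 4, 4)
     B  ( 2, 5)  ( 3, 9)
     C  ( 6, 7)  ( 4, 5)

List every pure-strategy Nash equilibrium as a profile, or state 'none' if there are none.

NE set: (A,P)

(A,P): NE
(A,Q): not NE [P2→P gives 6>4]
(B,P): not NE [P1→A gives 7>2; P2→Q gives 9>5]
(B,Q): not NE [P1→C gives 4>3]
(C,P): not NE [P1→A gives 7>6]
(C,Q): not NE [P2→P gives 7>5]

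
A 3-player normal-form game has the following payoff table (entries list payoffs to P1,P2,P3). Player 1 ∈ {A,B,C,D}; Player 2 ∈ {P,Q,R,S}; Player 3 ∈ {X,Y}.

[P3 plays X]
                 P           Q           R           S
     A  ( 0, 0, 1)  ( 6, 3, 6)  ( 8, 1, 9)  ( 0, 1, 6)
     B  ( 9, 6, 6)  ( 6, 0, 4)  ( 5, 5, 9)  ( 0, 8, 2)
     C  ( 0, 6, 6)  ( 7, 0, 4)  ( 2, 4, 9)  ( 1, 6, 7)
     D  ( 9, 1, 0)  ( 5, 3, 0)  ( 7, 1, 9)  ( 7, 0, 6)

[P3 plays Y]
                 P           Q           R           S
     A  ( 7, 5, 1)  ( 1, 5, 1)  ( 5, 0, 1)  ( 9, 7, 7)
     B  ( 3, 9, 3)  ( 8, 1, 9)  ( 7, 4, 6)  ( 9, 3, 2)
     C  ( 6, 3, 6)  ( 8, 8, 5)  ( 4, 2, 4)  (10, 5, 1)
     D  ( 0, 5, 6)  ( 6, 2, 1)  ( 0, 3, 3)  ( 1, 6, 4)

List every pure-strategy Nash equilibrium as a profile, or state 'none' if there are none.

NE set: (C,Q,Y)

(A,P,X): not NE [P1→D gives 9>0; P2→Q gives 3>0]
(A,P,Y): not NE [P2→S gives 7>5]
(A,Q,X): not NE [P1→C gives 7>6]
(A,Q,Y): not NE [P1→C gives 8>1; P2→S gives 7>5; P3→X gives 6>1]
(A,R,X): not NE [P2→Q gives 3>1]
(A,R,Y): not NE [P1→B gives 7>5; P2→S gives 7>0; P3→X gives 9>1]
(A,S,X): not NE [P1→D gives 7>0; P2→Q gives 3>1; P3→Y gives 7>6]
(A,S,Y): not NE [P1→C gives 10>9]
(B,P,X): not NE [P2→S gives 8>6]
(B,P,Y): not NE [P1→A gives 7>3; P3→X gives 6>3]
(B,Q,X): not NE [P1→C gives 7>6; P2→S gives 8>0; P3→Y gives 9>4]
(B,Q,Y): not NE [P2→P gives 9>1]
(B,R,X): not NE [P1→A gives 8>5; P2→S gives 8>5]
(B,R,Y): not NE [P2→P gives 9>4; P3→X gives 9>6]
(B,S,X): not NE [P1→D gives 7>0]
(B,S,Y): not NE [P1→C gives 10>9; P2→P gives 9>3]
(C,P,X): not NE [P1→D gives 9>0]
(C,P,Y): not NE [P1→A gives 7>6; P2→Q gives 8>3]
(C,Q,X): not NE [P2→S gives 6>0; P3→Y gives 5>4]
(C,Q,Y): NE
(C,R,X): not NE [P1→A gives 8>2; P2→S gives 6>4]
(C,R,Y): not NE [P1→B gives 7>4; P2→Q gives 8>2; P3→X gives 9>4]
(C,S,X): not NE [P1→D gives 7>1]
(C,S,Y): not NE [P2→Q gives 8>5; P3→X gives 7>1]
(D,P,X): not NE [P2→Q gives 3>1; P3→Y gives 6>0]
(D,P,Y): not NE [P1→A gives 7>0; P2→S gives 6>5]
(D,Q,X): not NE [P1→C gives 7>5; P3→Y gives 1>0]
(D,Q,Y): not NE [P1→C gives 8>6; P2→S gives 6>2]
(D,R,X): not NE [P1→A gives 8>7; P2→Q gives 3>1]
(D,R,Y): not NE [P1→B gives 7>0; P2→S gives 6>3; P3→X gives 9>3]
(D,S,X): not NE [P2→Q gives 3>0]
(D,S,Y): not NE [P1→C gives 10>1; P3→X gives 6>4]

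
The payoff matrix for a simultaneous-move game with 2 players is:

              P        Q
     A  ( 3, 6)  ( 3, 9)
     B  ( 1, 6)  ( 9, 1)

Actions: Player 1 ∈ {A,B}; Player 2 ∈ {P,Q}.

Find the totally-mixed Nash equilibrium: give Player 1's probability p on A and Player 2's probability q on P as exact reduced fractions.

P1 mixes 5/8 on A; P2 mixes 3/4 on P

P1 indiff ⇒ q·3+(1-q)·3 = q·1+(1-q)·9 ⇒ q(2) = (1-q)(6) ⇒ q = 3/4
P2 indiff ⇒ p·6+(1-p)·6 = p·9+(1-p)·1 ⇒ p(-3) = (1-p)(-5) ⇒ p = 5/8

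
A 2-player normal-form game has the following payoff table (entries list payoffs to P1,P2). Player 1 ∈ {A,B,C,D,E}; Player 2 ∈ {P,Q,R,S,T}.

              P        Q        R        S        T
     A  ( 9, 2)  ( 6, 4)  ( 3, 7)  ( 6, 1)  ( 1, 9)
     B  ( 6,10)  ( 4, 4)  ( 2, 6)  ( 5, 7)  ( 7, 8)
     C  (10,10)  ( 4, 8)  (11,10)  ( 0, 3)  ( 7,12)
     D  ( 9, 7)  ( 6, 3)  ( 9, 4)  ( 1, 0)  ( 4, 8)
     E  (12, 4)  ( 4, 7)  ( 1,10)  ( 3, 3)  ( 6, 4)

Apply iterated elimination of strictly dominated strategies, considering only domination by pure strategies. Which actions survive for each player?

P2 drop Q (R beats it: A:7>4 B:6>4 C:10>8 D:4>3 E:10>7)
P2 drop S (P beats it: A:2>1 B:10>7 C:10>3 D:7>0 E:4>3)
P1 drop A (C beats it: P:10>9 R:11>3 T:7>1)
P1 drop D (C beats it: P:10>9 R:11>9 T:7>4)
P1→{B,C,E} P2→{P,R,T}

IESDS → P1:{B,C,E} P2:{P,R,T}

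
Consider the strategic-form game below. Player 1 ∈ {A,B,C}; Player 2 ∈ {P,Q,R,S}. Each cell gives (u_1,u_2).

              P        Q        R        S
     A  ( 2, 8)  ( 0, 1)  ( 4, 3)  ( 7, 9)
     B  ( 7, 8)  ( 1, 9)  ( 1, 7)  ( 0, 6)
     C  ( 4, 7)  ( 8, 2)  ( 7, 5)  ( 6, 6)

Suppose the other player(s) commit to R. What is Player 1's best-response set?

P1 best: {C}

u_1(A vs R) = 4
u_1(B vs R) = 1
u_1(C vs R) = 7
max payoff 7 at {C}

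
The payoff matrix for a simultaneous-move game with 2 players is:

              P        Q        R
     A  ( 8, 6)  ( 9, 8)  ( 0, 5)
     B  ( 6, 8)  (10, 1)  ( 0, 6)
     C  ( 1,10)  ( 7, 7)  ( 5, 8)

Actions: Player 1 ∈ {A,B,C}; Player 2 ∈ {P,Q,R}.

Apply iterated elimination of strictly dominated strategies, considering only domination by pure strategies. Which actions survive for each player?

P2 drop R (P beats it: A:6>5 B:8>6 C:10>8)
P1 drop C (A beats it: P:8>1 Q:9>7)
P1→{A,B} P2→{P,Q}

IESDS → P1:{A,B} P2:{P,Q}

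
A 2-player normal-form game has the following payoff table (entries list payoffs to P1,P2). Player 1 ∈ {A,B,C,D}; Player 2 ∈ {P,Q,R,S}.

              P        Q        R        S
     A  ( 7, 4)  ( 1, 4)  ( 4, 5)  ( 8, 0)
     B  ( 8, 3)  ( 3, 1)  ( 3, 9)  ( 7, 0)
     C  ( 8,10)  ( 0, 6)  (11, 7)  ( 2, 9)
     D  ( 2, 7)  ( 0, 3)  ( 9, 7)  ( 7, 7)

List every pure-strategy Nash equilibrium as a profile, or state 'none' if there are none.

PSNE = {(C,P)}

(A,P): not NE [P1→C gives 8>7; P2→R gives 5>4]
(A,Q): not NE [P1→B gives 3>1; P2→R gives 5>4]
(A,R): not NE [P1→C gives 11>4]
(A,S): not NE [P2→R gives 5>0]
(B,P): not NE [P2→R gives 9>3]
(B,Q): not NE [P2→R gives 9>1]
(B,R): not NE [P1→C gives 11>3]
(B,S): not NE [P1→A gives 8>7; P2→R gives 9>0]
(C,P): NE
(C,Q): not NE [P1→B gives 3>0; P2→P gives 10>6]
(C,R): not NE [P2→P gives 10>7]
(C,S): not NE [P1→A gives 8>2; P2→P gives 10>9]
(D,P): not NE [P1→C gives 8>2]
(D,Q): not NE [P1→B gives 3>0; P2→S gives 7>3]
(D,R): not NE [P1→C gives 11>9]
(D,S): not NE [P1→A gives 8>7]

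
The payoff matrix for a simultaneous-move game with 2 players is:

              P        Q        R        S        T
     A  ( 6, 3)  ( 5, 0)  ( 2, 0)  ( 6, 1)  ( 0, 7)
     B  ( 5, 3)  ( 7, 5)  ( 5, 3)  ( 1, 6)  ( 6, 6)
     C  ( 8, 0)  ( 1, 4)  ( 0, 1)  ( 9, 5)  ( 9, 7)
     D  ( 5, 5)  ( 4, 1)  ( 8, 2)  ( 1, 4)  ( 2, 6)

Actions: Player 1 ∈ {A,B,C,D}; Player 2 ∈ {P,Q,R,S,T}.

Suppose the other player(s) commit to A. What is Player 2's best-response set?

u_2(P vs A) = 3
u_2(Q vs A) = 0
u_2(R vs A) = 0
u_2(S vs A) = 1
u_2(T vs A) = 7
max payoff 7 at {T}

argmax u_2 = {T}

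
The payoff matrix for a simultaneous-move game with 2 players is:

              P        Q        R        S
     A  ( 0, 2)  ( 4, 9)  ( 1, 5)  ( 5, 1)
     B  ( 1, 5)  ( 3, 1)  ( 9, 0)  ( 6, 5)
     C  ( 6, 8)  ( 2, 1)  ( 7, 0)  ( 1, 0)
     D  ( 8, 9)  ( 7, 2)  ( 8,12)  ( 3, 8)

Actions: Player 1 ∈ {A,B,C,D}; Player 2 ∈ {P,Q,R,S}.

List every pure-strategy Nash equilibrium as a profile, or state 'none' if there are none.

NE set: (B,S)

(A,P): not NE [P1→D gives 8>0; P2→Q gives 9>2]
(A,Q): not NE [P1→D gives 7>4]
(A,R): not NE [P1→B gives 9>1; P2→Q gives 9>5]
(A,S): not NE [P1→B gives 6>5; P2→Q gives 9>1]
(B,P): not NE [P1→D gives 8>1]
(B,Q): not NE [P1→D gives 7>3; P2→S gives 5>1]
(B,R): not NE [P2→S gives 5>0]
(B,S): NE
(C,P): not NE [P1→D gives 8>6]
(C,Q): not NE [P1→D gives 7>2; P2→P gives 8>1]
(C,R): not NE [P1→B gives 9>7; P2→P gives 8>0]
(C,S): not NE [P1→B gives 6>1; P2→P gives 8>0]
(D,P): not NE [P2→R gives 12>9]
(D,Q): not NE [P2→R gives 12>2]
(D,R): not NE [P1→B gives 9>8]
(D,S): not NE [P1→B gives 6>3; P2→R gives 12>8]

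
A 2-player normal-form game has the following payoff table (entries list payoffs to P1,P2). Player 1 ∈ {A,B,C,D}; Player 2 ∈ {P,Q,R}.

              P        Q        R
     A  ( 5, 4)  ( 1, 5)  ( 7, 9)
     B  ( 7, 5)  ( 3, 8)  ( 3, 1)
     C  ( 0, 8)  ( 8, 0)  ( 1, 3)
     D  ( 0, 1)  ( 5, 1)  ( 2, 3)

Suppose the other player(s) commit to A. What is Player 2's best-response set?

BR_2 = {R}

u_2(P vs A) = 4
u_2(Q vs A) = 5
u_2(R vs A) = 9
max payoff 9 at {R}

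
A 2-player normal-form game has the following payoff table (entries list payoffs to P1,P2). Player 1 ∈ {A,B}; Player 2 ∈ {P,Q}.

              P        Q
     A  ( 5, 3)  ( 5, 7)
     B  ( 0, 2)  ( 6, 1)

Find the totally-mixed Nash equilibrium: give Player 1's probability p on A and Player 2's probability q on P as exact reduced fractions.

p=1/5, q=1/6

P1 indiff ⇒ q·5+(1-q)·5 = q·0+(1-q)·6 ⇒ q(5) = (1-q)(1) ⇒ q = 1/6
P2 indiff ⇒ p·3+(1-p)·2 = p·7+(1-p)·1 ⇒ p(-4) = (1-p)(-1) ⇒ p = 1/5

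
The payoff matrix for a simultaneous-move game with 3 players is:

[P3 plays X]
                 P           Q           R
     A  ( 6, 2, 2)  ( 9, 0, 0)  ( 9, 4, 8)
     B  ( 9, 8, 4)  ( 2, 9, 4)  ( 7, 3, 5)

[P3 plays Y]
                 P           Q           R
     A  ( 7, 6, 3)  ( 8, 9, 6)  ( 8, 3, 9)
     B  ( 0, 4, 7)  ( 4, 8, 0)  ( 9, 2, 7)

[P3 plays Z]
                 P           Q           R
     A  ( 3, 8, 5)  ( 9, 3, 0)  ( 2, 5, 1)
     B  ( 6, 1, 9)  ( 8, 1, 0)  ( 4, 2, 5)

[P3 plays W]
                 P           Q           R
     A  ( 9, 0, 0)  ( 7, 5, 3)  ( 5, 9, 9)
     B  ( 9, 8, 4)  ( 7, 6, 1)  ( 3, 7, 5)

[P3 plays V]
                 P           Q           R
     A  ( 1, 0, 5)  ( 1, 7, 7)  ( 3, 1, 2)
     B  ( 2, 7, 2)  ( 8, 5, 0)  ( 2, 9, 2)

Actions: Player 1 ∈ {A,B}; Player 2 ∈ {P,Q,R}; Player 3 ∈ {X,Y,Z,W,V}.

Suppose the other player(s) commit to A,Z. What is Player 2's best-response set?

u_2(P vs A,Z) = 8
u_2(Q vs A,Z) = 3
u_2(R vs A,Z) = 5
max payoff 8 at {P}

argmax u_2 = {P}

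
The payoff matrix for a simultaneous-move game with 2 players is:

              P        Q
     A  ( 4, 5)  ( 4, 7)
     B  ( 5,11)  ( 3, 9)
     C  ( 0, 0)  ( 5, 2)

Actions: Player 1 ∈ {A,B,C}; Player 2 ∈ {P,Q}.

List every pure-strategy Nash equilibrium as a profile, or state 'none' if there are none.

(A,P): not NE [P1→B gives 5>4; P2→Q gives 7>5]
(A,Q): not NE [P1→C gives 5>4]
(B,P): NE
(B,Q): not NE [P1→C gives 5>3; P2→P gives 11>9]
(C,P): not NE [P1→B gives 5>0; P2→Q gives 2>0]
(C,Q): NE

PSNE = {(B,P), (C,Q)}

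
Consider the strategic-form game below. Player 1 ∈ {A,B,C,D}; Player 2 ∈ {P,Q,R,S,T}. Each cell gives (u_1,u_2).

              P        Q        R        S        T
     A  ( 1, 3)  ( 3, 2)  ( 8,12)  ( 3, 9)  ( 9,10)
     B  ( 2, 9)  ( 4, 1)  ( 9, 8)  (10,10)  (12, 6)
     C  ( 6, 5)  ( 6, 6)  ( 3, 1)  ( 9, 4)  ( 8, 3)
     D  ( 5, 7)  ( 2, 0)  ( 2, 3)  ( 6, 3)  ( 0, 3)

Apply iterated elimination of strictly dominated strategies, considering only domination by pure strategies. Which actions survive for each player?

P1 drop A (B beats it: P:2>1 Q:4>3 R:9>8 S:10>3 T:12>9)
P1 drop D (C beats it: P:6>5 Q:6>2 R:3>2 S:9>6 T:8>0)
P2 drop R (P beats it: B:9>8 C:5>1)
P2 drop T (P beats it: B:9>6 C:5>3)
P1→{B,C} P2→{P,Q,S}

Remaining: P1:{B,C} P2:{P,Q,S}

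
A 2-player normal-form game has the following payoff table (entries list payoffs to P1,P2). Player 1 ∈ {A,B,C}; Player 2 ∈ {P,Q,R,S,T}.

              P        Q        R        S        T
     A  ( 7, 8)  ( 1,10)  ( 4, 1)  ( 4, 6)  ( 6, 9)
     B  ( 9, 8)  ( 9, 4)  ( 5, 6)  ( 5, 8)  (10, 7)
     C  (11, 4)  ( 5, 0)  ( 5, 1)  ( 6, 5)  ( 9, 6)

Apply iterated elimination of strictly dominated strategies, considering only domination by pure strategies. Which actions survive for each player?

Remaining: P1:{B,C} P2:{P,S,T}

P1 drop A (B beats it: P:9>7 Q:9>1 R:5>4 S:5>4 T:10>6)
P2 drop Q (P beats it: B:8>4 C:4>0)
P2 drop R (P beats it: B:8>6 C:4>1)
P1→{B,C} P2→{P,S,T}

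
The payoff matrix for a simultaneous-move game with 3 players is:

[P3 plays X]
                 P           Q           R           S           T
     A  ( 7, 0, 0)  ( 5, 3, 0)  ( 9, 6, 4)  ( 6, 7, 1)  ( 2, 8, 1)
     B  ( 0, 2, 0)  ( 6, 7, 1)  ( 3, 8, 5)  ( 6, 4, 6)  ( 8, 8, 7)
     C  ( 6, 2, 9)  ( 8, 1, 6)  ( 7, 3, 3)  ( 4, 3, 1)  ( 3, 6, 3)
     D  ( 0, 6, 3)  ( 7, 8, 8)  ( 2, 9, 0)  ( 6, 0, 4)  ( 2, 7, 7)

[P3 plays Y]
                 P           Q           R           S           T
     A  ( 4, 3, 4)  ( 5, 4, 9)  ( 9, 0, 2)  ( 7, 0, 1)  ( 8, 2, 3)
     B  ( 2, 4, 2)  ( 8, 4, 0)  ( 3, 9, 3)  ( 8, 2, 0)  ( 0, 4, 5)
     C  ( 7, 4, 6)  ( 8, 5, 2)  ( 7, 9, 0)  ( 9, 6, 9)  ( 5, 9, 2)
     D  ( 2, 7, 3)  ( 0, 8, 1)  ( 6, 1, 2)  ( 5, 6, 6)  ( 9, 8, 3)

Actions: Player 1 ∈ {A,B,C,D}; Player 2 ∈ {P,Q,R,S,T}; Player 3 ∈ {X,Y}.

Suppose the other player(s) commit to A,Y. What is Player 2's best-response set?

P2 best: {Q}

u_2(P vs A,Y) = 3
u_2(Q vs A,Y) = 4
u_2(R vs A,Y) = 0
u_2(S vs A,Y) = 0
u_2(T vs A,Y) = 2
max payoff 4 at {Q}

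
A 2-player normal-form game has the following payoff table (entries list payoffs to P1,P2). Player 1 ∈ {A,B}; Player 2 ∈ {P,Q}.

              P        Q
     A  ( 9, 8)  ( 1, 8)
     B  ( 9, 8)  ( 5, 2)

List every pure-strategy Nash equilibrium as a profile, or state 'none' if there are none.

(A,P): NE
(A,Q): not NE [P1→B gives 5>1]
(B,P): NE
(B,Q): not NE [P2→P gives 8>2]

PSNE = {(A,P), (B,P)}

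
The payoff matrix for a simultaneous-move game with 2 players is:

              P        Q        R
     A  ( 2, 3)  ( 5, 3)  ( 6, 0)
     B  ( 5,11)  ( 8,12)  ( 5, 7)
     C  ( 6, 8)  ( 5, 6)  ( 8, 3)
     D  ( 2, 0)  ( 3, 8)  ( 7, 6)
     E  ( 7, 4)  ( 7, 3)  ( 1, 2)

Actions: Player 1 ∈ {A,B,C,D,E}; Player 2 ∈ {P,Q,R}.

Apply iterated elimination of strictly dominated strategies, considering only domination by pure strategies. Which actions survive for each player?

P1 drop D (C beats it: P:6>2 Q:5>3 R:8>7)
P2 drop R (P beats it: A:3>0 B:11>7 C:8>3 E:4>2)
P1 drop A (B beats it: P:5>2 Q:8>5)
P1 drop C (E beats it: P:7>6 Q:7>5)
P1→{B,E} P2→{P,Q}

Survivors P1:{B,E} P2:{P,Q}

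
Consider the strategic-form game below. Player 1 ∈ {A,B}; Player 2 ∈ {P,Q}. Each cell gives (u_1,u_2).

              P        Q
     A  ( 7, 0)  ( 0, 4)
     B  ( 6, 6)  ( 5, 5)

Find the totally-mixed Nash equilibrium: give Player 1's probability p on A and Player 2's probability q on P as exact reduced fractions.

P1 mixes 1/5 on A; P2 mixes 5/6 on P

P1 indiff ⇒ q·7+(1-q)·0 = q·6+(1-q)·5 ⇒ q(1) = (1-q)(5) ⇒ q = 5/6
P2 indiff ⇒ p·0+(1-p)·6 = p·4+(1-p)·5 ⇒ p(-4) = (1-p)(-1) ⇒ p = 1/5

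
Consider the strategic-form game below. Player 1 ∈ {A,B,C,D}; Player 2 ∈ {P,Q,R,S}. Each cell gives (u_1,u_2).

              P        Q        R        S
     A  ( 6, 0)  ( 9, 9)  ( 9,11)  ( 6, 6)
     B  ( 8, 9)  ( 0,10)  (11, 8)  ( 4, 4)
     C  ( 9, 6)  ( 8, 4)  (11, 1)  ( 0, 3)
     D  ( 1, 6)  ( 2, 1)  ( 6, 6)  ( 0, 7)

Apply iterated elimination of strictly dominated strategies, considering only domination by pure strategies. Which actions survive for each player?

IESDS → P1:{A,B,C} P2:{P,Q,R}

P1 drop D (A beats it: P:6>1 Q:9>2 R:9>6 S:6>0)
P2 drop S (Q beats it: A:9>6 B:10>4 C:4>3)
P1→{A,B,C} P2→{P,Q,R}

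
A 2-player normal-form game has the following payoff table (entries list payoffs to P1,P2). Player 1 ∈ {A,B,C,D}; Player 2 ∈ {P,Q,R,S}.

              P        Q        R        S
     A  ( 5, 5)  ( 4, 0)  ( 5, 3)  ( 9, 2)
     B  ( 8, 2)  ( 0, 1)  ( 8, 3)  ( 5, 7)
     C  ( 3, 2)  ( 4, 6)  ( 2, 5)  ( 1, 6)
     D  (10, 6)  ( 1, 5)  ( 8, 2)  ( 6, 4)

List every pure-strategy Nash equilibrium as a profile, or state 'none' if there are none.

(A,P): not NE [P1→D gives 10>5]
(A,Q): not NE [P2→P gives 5>0]
(A,R): not NE [P1→D gives 8>5; P2→P gives 5>3]
(A,S): not NE [P2→P gives 5>2]
(B,P): not NE [P1→D gives 10>8; P2→S gives 7>2]
(B,Q): not NE [P1→C gives 4>0; P2→S gives 7>1]
(B,R): not NE [P2→S gives 7>3]
(B,S): not NE [P1→A gives 9>5]
(C,P): not NE [P1→D gives 10>3; P2→S gives 6>2]
(C,Q): NE
(C,R): not NE [P1→D gives 8>2; P2→S gives 6>5]
(C,S): not NE [P1→A gives 9>1]
(D,P): NE
(D,Q): not NE [P1→C gives 4>1; P2→P gives 6>5]
(D,R): not NE [P2→P gives 6>2]
(D,S): not NE [P1→A gives 9>6; P2→P gives 6>4]

NE set: (C,Q), (D,P)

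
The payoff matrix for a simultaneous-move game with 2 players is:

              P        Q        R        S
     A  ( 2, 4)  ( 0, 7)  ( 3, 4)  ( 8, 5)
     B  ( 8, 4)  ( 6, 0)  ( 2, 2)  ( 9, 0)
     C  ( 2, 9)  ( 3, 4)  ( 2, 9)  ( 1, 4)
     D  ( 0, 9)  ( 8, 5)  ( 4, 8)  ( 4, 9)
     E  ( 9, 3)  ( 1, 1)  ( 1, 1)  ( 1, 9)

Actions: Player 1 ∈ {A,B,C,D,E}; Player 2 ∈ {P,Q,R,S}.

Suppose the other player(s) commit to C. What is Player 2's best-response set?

argmax u_2 = {P,R}

u_2(P vs C) = 9
u_2(Q vs C) = 4
u_2(R vs C) = 9
u_2(S vs C) = 4
max payoff 9 at {P,R}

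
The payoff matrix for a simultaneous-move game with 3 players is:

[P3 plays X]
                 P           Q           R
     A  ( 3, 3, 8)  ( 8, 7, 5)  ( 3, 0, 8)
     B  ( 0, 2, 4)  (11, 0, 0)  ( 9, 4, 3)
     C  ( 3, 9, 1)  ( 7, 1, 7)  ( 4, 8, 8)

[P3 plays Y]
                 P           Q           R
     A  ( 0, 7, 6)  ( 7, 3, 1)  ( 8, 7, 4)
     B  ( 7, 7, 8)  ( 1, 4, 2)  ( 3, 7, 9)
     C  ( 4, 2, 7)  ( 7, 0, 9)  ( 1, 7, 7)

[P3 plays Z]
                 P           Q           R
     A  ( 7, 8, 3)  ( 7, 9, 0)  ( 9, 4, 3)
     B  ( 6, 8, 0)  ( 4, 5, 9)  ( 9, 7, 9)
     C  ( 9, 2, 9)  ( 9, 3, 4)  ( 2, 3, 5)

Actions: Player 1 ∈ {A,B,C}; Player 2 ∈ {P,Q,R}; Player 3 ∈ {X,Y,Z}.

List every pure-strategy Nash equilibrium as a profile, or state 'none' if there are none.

(A,P,X): not NE [P2→Q gives 7>3]
(A,P,Y): not NE [P1→B gives 7>0; P3→X gives 8>6]
(A,P,Z): not NE [P1→C gives 9>7; P2→Q gives 9>8; P3→X gives 8>3]
(A,Q,X): not NE [P1→B gives 11>8]
(A,Q,Y): not NE [P2→R gives 7>3; P3→X gives 5>1]
(A,Q,Z): not NE [P1→C gives 9>7; P3→X gives 5>0]
(A,R,X): not NE [P1→B gives 9>3; P2→Q gives 7>0]
(A,R,Y): not NE [P3→X gives 8>4]
(A,R,Z): not NE [P2→Q gives 9>4; P3→X gives 8>3]
(B,P,X): not NE [P1→C gives 3>0; P2→R gives 4>2; P3→Y gives 8>4]
(B,P,Y): NE
(B,P,Z): not NE [P1→C gives 9>6; P3→Y gives 8>0]
(B,Q,X): not NE [P2→R gives 4>0; P3→Z gives 9>0]
(B,Q,Y): not NE [P1→C gives 7>1; P2→R gives 7>4; P3→Z gives 9>2]
(B,Q,Z): not NE [P1→C gives 9>4; P2→P gives 8>5]
(B,R,X): not NE [P3→Z gives 9>3]
(B,R,Y): not NE [P1→A gives 8>3]
(B,R,Z): not NE [P2→P gives 8>7]
(C,P,X): not NE [P3→Z gives 9>1]
(C,P,Y): not NE [P1→B gives 7>4; P2→R gives 7>2; P3→Z gives 9>7]
(C,P,Z): not NE [P2→R gives 3>2]
(C,Q,X): not NE [P1→B gives 11>7; P2→P gives 9>1; P3→Y gives 9>7]
(C,Q,Y): not NE [P2→R gives 7>0]
(C,Q,Z): not NE [P3→Y gives 9>4]
(C,R,X): not NE [P1→B gives 9>4; P2→P gives 9>8]
(C,R,Y): not NE [P1→A gives 8>1; P3→X gives 8>7]
(C,R,Z): not NE [P1→B gives 9>2; P3→X gives 8>5]

NE set: (B,P,Y)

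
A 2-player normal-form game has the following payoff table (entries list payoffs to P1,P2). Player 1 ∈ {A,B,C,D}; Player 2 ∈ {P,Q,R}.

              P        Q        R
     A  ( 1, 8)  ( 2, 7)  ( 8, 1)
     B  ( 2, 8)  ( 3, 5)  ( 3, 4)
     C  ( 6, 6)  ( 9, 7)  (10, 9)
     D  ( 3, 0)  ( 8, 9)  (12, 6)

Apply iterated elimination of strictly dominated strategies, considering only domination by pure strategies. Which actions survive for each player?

P1 drop A (C beats it: P:6>1 Q:9>2 R:10>8)
P1 drop B (C beats it: P:6>2 Q:9>3 R:10>3)
P2 drop P (Q beats it: C:7>6 D:9>0)
P1→{C,D} P2→{Q,R}

IESDS → P1:{C,D} P2:{Q,R}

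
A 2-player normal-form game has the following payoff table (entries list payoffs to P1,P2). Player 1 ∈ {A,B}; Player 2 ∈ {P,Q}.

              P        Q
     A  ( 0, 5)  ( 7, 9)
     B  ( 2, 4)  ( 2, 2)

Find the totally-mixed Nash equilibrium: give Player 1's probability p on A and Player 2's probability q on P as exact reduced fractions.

P1 indiff ⇒ q·0+(1-q)·7 = q·2+(1-q)·2 ⇒ q(-2) = (1-q)(-5) ⇒ q = 5/7
P2 indiff ⇒ p·5+(1-p)·4 = p·9+(1-p)·2 ⇒ p(-4) = (1-p)(-2) ⇒ p = 1/3

P1 mixes 1/3 on A; P2 mixes 5/7 on P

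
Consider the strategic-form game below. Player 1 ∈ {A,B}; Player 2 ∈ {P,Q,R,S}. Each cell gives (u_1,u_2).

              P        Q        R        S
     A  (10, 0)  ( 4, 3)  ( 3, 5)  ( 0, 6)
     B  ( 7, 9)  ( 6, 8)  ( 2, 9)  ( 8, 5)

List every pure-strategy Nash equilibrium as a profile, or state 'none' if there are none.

(A,P): not NE [P2→S gives 6>0]
(A,Q): not NE [P1→B gives 6>4; P2→S gives 6>3]
(A,R): not NE [P2→S gives 6>5]
(A,S): not NE [P1→B gives 8>0]
(B,P): not NE [P1→A gives 10>7]
(B,Q): not NE [P2→R gives 9>8]
(B,R): not NE [P1→A gives 3>2]
(B,S): not NE [P2→R gives 9>5]

PSNE: ∅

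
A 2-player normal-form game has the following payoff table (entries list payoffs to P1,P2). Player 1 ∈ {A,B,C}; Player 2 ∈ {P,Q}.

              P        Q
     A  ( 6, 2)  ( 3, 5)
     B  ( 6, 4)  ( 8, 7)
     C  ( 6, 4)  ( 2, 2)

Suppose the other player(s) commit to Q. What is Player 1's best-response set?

P1 best: {B}

u_1(A vs Q) = 3
u_1(B vs Q) = 8
u_1(C vs Q) = 2
max payoff 8 at {B}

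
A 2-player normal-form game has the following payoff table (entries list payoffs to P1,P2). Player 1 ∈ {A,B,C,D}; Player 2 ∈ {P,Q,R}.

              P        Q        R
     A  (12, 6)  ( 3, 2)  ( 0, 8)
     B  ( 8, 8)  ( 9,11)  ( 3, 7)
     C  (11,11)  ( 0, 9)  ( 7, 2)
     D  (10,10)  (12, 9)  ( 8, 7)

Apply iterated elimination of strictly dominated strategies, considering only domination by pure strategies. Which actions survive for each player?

P1 drop B (D beats it: P:10>8 Q:12>9 R:8>3)
P2 drop Q (P beats it: A:6>2 C:11>9 D:10>9)
P1→{A,C,D} P2→{P,R}

IESDS → P1:{A,C,D} P2:{P,R}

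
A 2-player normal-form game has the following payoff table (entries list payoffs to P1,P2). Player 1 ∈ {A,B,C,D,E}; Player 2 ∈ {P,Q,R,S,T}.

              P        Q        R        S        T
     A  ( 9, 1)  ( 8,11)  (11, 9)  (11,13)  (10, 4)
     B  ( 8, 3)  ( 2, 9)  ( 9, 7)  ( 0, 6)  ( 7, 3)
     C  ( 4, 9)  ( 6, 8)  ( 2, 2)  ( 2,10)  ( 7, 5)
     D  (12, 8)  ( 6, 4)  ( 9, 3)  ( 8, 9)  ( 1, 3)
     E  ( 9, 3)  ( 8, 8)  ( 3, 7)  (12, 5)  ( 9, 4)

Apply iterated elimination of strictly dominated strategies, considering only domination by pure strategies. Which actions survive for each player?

P1 drop B (A beats it: P:9>8 Q:8>2 R:11>9 S:11>0 T:10>7)
P1 drop C (A beats it: P:9>4 Q:8>6 R:11>2 S:11>2 T:10>7)
P2 drop P (S beats it: A:13>1 D:9>8 E:5>3)
P1 drop D (A beats it: Q:8>6 R:11>9 S:11>8 T:10>1)
P2 drop R (Q beats it: A:11>9 E:8>7)
P2 drop T (Q beats it: A:11>4 E:8>4)
P1→{A,E} P2→{Q,S}

Survivors P1:{A,E} P2:{Q,S}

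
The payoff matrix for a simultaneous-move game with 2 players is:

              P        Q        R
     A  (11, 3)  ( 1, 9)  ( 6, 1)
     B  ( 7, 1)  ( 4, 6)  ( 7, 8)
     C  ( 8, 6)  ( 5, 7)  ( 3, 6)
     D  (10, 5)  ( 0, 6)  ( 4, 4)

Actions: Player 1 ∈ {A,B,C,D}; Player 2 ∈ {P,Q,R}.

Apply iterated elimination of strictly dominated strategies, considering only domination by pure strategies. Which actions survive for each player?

P1 drop D (A beats it: P:11>10 Q:1>0 R:6>4)
P2 drop P (Q beats it: A:9>3 B:6>1 C:7>6)
P1 drop A (B beats it: Q:4>1 R:7>6)
P1→{B,C} P2→{Q,R}

Remaining: P1:{B,C} P2:{Q,R}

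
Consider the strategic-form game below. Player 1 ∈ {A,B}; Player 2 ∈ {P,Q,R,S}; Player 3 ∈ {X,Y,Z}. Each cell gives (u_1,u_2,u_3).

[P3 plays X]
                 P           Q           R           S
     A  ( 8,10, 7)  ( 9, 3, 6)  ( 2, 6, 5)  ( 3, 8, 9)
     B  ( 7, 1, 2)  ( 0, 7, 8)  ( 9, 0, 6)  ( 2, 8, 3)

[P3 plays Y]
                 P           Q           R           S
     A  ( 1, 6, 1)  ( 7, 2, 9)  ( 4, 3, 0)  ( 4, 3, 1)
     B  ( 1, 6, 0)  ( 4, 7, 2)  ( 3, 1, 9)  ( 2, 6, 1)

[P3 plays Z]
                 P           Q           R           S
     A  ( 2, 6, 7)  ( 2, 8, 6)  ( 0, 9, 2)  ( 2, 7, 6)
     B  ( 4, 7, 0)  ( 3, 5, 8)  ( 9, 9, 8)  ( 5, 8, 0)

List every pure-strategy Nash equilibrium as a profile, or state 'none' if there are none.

(A,P,X): NE
(A,P,Y): not NE [P3→Z gives 7>1]
(A,P,Z): not NE [P1→B gives 4>2; P2→R gives 9>6]
(A,Q,X): not NE [P2→P gives 10>3; P3→Y gives 9>6]
(A,Q,Y): not NE [P2→P gives 6>2]
(A,Q,Z): not NE [P1→B gives 3>2; P2→R gives 9>8; P3→Y gives 9>6]
(A,R,X): not NE [P1→B gives 9>2; P2→P gives 10>6]
(A,R,Y): not NE [P2→P gives 6>3; P3→X gives 5>0]
(A,R,Z): not NE [P1→B gives 9>0; P3→X gives 5>2]
(A,S,X): not NE [P2→P gives 10>8]
(A,S,Y): not NE [P2→P gives 6>3; P3→X gives 9>1]
(A,S,Z): not NE [P1→B gives 5>2; P2→R gives 9>7; P3→X gives 9>6]
(B,P,X): not NE [P1→A gives 8>7; P2→S gives 8>1]
(B,P,Y): not NE [P2→Q gives 7>6; P3→X gives 2>0]
(B,P,Z): not NE [P2→R gives 9>7; P3→X gives 2>0]
(B,Q,X): not NE [P1→A gives 9>0; P2→S gives 8>7]
(B,Q,Y): not NE [P1→A gives 7>4; P3→Z gives 8>2]
(B,Q,Z): not NE [P2→R gives 9>5]
(B,R,X): not NE [P2→S gives 8>0; P3→Y gives 9>6]
(B,R,Y): not NE [P1→A gives 4>3; P2→Q gives 7>1]
(B,R,Z): not NE [P3→Y gives 9>8]
(B,S,X): not NE [P1→A gives 3>2]
(B,S,Y): not NE [P1→A gives 4>2; P2→Q gives 7>6; P3→X gives 3>1]
(B,S,Z): not NE [P2→R gives 9>8; P3→X gives 3>0]

NE set: (A,P,X)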